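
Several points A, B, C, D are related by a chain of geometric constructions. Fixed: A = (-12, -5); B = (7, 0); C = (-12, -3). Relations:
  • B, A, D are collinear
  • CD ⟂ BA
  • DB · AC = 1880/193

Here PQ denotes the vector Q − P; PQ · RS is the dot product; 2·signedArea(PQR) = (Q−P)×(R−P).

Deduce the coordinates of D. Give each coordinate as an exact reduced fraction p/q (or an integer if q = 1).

D = (-2221/193, -940/193)

1. D_x = -2221/193  [B, A, D are collinear ∩ CD ⟂ BA]
2. D_y = -940/193  [B, A, D are collinear ∩ CD ⟂ BA]
   → D = (-2221/193, -940/193)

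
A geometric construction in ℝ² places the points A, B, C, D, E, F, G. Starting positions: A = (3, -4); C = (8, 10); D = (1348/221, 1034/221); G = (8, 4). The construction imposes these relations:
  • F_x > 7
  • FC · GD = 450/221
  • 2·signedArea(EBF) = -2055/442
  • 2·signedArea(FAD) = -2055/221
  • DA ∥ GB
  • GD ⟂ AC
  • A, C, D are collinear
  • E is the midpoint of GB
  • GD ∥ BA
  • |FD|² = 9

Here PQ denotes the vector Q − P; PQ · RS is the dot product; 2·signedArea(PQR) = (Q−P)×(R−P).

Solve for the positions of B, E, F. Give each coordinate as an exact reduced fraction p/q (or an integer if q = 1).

1. B_x = 1083/221  [GD ∥ BA ∩ DA ∥ GB]
2. B_y = -1034/221  [GD ∥ BA ∩ DA ∥ GB]
   → B = (1083/221, -1034/221)
3. E_x = 2851/442  [E is the midpoint of GB]
4. E_y = -75/221  [E is the midpoint of GB]
   → E = (2851/442, -75/221)
5. F_x = 8  [line 420/221·x + -150/221·y + -2310/221 = 0 ∩ |FD|² = 9]
6. F_y = 7  [line 420/221·x + -150/221·y + -2310/221 = 0 ∩ |FD|² = 9]
   → F = (8, 7)

B = (1083/221, -1034/221)
E = (2851/442, -75/221)
F = (8, 7)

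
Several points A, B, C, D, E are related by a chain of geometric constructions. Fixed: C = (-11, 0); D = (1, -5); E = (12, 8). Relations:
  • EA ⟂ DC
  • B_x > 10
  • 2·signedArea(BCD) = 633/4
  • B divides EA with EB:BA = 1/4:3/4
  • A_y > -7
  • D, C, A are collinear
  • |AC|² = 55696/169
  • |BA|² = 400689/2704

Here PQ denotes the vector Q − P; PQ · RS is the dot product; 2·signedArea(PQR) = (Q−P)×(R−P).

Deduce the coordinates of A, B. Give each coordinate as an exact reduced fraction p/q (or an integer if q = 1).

A = (973/169, -1180/169)
B = (7057/676, 719/169)

1. A_x = 973/169  [D, C, A are collinear ∩ EA ⟂ DC]
2. A_y = -1180/169  [D, C, A are collinear ∩ EA ⟂ DC]
   → A = (973/169, -1180/169)
3. B_x = 7057/676  [B divides EA with EB:BA = 1/4:3/4]
4. B_y = 719/169  [B divides EA with EB:BA = 1/4:3/4]
   → B = (7057/676, 719/169)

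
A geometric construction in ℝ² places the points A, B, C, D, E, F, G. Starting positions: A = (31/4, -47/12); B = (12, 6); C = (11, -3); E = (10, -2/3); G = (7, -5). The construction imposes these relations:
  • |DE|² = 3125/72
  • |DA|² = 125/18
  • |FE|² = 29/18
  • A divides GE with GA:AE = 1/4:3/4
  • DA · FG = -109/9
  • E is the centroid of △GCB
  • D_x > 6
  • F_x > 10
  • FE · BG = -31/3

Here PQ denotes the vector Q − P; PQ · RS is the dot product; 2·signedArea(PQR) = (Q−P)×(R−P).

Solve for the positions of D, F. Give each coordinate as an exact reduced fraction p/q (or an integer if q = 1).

D = (25/4, -73/12)
F = (21/2, -11/6)

1. F_x = 21/2  [line 5·x + 11·y + -97/3 = 0 ∩ |FE|² = 29/18]
2. F_y = -11/6  [line 5·x + 11·y + -97/3 = 0 ∩ |FE|² = 29/18]
   → F = (21/2, -11/6)
3. D_x = 25/4  [line 7/2·x + 19/6·y + -47/18 = 0 ∩ |DA|² = 125/18]
4. D_y = -73/12  [line 7/2·x + 19/6·y + -47/18 = 0 ∩ |DA|² = 125/18]
   → D = (25/4, -73/12)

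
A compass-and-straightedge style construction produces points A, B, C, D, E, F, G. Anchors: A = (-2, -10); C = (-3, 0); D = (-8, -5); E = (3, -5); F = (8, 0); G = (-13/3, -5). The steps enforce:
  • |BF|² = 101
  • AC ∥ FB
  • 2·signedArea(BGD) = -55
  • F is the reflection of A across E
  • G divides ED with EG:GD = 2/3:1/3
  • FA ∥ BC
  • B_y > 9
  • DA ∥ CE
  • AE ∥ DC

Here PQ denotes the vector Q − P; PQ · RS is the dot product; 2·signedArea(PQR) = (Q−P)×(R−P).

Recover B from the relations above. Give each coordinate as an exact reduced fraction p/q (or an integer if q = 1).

B = (7, 10)

1. B_x = 7  [FA ∥ BC ∩ AC ∥ FB]
2. B_y = 10  [FA ∥ BC ∩ AC ∥ FB]
   → B = (7, 10)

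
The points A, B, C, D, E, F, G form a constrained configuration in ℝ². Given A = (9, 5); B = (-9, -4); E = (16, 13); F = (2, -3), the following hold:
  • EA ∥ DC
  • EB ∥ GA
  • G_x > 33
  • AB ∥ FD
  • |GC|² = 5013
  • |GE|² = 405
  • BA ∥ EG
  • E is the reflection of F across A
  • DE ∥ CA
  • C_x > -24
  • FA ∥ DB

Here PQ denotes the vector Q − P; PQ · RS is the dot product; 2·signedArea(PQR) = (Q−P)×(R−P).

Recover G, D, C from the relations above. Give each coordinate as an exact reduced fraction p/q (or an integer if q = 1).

C = (-23, -20)
D = (-16, -12)
G = (34, 22)

1. G_x = 34  [EB ∥ GA ∩ BA ∥ EG]
2. G_y = 22  [EB ∥ GA ∩ BA ∥ EG]
   → G = (34, 22)
3. D_x = -16  [FA ∥ DB ∩ AB ∥ FD]
4. D_y = -12  [FA ∥ DB ∩ AB ∥ FD]
   → D = (-16, -12)
5. C_x = -23  [DE ∥ CA ∩ EA ∥ DC]
6. C_y = -20  [DE ∥ CA ∩ EA ∥ DC]
   → C = (-23, -20)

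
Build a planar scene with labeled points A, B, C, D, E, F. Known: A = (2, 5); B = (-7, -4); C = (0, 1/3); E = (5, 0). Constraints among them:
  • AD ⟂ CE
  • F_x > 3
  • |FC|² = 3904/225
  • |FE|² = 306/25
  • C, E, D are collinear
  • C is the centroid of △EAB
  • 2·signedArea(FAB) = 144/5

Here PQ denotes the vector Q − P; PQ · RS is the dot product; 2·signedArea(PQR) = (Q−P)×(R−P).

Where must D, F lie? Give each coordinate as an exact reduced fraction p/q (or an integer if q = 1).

D = (190/113, 25/113)
F = (16/5, 3)

1. D_x = 190/113  [C, E, D are collinear ∩ AD ⟂ CE]
2. D_y = 25/113  [C, E, D are collinear ∩ AD ⟂ CE]
   → D = (190/113, 25/113)
3. F_x = 16/5  [line 9·x + -9·y + -9/5 = 0 ∩ |FE|² = 306/25]
4. F_y = 3  [line 9·x + -9·y + -9/5 = 0 ∩ |FE|² = 306/25]
   → F = (16/5, 3)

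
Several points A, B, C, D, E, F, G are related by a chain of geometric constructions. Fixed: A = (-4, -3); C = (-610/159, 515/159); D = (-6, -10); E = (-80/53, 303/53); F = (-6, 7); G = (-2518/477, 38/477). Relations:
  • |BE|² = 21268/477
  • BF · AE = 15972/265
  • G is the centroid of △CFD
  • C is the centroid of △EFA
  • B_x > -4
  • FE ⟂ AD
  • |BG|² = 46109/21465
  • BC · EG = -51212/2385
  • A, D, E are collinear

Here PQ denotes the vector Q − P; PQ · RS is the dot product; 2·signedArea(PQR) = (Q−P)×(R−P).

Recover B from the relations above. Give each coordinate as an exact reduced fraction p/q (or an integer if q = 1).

B = (-3128/795, -401/795)

1. B_x = -3128/795  [BF · AE = 15972/265 ∩ BC · EG = -51212/2385]
2. B_y = -401/795  [BF · AE = 15972/265 ∩ BC · EG = -51212/2385]
   → B = (-3128/795, -401/795)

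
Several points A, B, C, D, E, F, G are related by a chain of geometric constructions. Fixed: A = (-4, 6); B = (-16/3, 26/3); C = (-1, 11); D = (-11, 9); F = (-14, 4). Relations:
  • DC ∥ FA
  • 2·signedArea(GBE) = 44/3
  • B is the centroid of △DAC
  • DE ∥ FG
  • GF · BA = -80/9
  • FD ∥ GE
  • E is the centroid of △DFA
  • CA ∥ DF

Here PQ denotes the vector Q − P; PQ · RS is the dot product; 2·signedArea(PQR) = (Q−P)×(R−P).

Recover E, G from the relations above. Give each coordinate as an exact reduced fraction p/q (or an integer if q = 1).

E = (-29/3, 19/3)
G = (-38/3, 4/3)

1. E_x = -29/3  [E is the centroid of △DFA]
2. E_y = 19/3  [E is the centroid of △DFA]
   → E = (-29/3, 19/3)
3. G_x = -38/3  [FD ∥ GE ∩ DE ∥ FG]
4. G_y = 4/3  [FD ∥ GE ∩ DE ∥ FG]
   → G = (-38/3, 4/3)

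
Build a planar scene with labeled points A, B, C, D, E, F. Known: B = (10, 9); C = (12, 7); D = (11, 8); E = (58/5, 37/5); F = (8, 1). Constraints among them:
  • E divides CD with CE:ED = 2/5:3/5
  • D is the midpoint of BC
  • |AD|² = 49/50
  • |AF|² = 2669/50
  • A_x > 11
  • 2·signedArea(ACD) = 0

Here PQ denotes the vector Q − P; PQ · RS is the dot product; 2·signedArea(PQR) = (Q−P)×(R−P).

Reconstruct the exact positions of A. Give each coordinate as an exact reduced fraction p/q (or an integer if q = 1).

A = (117/10, 73/10)

1. A_x = 117/10  [line -1·x + -1·y + 19 = 0 ∩ |AD|² = 49/50]
2. A_y = 73/10  [line -1·x + -1·y + 19 = 0 ∩ |AD|² = 49/50]
   → A = (117/10, 73/10)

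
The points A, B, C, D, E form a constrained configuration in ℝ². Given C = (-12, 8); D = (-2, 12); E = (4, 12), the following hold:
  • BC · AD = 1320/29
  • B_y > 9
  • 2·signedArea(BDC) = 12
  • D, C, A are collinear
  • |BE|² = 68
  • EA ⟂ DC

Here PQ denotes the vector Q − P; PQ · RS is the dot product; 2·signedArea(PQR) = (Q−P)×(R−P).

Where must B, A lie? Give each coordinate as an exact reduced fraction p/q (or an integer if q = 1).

A = (92/29, 408/29)
B = (-4, 10)

1. A_x = 92/29  [D, C, A are collinear ∩ EA ⟂ DC]
2. A_y = 408/29  [D, C, A are collinear ∩ EA ⟂ DC]
   → A = (92/29, 408/29)
3. B_x = -4  [2·signedArea(BDC) = 12 ∩ BC · AD = 1320/29]
4. B_y = 10  [2·signedArea(BDC) = 12 ∩ BC · AD = 1320/29]
   → B = (-4, 10)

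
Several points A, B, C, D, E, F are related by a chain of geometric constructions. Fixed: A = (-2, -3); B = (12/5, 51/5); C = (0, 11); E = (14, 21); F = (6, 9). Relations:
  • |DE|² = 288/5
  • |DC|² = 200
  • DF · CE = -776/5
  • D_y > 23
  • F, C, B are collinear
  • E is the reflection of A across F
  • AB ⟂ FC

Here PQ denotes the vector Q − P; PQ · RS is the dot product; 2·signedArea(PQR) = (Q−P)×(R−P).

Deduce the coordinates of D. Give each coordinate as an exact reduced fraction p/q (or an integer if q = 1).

1. D_x = 34/5  [line -14·x + -10·y + 1646/5 = 0 ∩ |DE|² = 288/5]
2. D_y = 117/5  [line -14·x + -10·y + 1646/5 = 0 ∩ |DE|² = 288/5]
   → D = (34/5, 117/5)

D = (34/5, 117/5)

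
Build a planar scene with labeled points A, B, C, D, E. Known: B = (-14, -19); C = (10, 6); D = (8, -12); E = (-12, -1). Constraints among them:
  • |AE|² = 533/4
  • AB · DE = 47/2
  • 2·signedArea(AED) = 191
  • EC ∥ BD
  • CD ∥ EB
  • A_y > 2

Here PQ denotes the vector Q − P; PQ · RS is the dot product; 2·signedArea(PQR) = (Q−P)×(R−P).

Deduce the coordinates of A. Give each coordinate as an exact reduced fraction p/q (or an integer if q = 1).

1. A_x = -1  [2·signedArea(AED) = 191 ∩ AB · DE = 47/2]
2. A_y = 5/2  [2·signedArea(AED) = 191 ∩ AB · DE = 47/2]
   → A = (-1, 5/2)

A = (-1, 5/2)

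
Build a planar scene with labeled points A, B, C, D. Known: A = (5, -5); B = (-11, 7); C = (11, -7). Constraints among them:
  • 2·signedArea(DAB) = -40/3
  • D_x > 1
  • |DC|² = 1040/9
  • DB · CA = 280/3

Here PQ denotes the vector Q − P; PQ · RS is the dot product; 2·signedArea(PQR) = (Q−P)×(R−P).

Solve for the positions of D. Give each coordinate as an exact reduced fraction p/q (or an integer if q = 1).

D = (5/3, -5/3)

1. D_x = 5/3  [2·signedArea(DAB) = -40/3 ∩ DB · CA = 280/3]
2. D_y = -5/3  [2·signedArea(DAB) = -40/3 ∩ DB · CA = 280/3]
   → D = (5/3, -5/3)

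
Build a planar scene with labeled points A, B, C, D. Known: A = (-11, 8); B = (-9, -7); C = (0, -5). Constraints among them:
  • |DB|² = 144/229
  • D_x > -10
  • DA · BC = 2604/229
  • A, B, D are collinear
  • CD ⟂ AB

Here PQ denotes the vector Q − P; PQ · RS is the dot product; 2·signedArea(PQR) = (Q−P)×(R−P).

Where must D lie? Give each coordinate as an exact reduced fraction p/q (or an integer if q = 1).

1. D_x = -2085/229  [A, B, D are collinear ∩ CD ⟂ AB]
2. D_y = -1423/229  [A, B, D are collinear ∩ CD ⟂ AB]
   → D = (-2085/229, -1423/229)

D = (-2085/229, -1423/229)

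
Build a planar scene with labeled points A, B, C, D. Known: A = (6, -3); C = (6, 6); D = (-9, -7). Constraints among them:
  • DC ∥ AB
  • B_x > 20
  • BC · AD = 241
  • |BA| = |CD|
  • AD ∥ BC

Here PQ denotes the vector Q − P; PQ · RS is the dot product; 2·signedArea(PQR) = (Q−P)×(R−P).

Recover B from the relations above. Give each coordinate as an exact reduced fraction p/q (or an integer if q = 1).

B = (21, 10)

1. B_x = 21  [AD ∥ BC ∩ DC ∥ AB]
2. B_y = 10  [AD ∥ BC ∩ DC ∥ AB]
   → B = (21, 10)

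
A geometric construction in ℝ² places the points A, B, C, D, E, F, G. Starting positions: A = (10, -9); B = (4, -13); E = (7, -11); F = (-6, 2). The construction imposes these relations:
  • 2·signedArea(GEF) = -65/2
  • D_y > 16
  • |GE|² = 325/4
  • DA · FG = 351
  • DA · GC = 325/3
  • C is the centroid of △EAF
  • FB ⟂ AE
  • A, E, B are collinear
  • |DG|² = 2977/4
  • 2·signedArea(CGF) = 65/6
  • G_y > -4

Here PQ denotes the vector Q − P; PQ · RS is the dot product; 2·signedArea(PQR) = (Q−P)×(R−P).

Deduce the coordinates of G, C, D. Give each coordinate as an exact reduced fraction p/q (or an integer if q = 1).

C = (11/3, -6)
D = (-16, 17)
G = (2, -7/2)

1. G_x = 2  [line -13·x + -13·y + -39/2 = 0 ∩ |GE|² = 325/4]
2. G_y = -7/2  [line -13·x + -13·y + -39/2 = 0 ∩ |GE|² = 325/4]
   → G = (2, -7/2)
3. C_x = 11/3  [C is the centroid of △EAF]
4. C_y = -6  [C is the centroid of △EAF]
   → C = (11/3, -6)
5. D_x = -16  [DA · GC = 325/3 ∩ DA · FG = 351]
6. D_y = 17  [DA · GC = 325/3 ∩ DA · FG = 351]
   → D = (-16, 17)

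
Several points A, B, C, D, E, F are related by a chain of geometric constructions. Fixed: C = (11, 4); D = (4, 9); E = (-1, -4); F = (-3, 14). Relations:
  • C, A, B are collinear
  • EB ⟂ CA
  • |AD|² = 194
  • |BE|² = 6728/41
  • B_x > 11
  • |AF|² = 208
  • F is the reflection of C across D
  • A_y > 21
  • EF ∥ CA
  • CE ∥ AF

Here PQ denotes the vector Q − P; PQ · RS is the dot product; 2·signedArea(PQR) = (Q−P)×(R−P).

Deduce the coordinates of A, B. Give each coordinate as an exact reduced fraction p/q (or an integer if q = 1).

A = (9, 22)
B = (481/41, -106/41)

1. A_x = 9  [CE ∥ AF ∩ EF ∥ CA]
2. A_y = 22  [CE ∥ AF ∩ EF ∥ CA]
   → A = (9, 22)
3. B_x = 481/41  [C, A, B are collinear ∩ EB ⟂ CA]
4. B_y = -106/41  [C, A, B are collinear ∩ EB ⟂ CA]
   → B = (481/41, -106/41)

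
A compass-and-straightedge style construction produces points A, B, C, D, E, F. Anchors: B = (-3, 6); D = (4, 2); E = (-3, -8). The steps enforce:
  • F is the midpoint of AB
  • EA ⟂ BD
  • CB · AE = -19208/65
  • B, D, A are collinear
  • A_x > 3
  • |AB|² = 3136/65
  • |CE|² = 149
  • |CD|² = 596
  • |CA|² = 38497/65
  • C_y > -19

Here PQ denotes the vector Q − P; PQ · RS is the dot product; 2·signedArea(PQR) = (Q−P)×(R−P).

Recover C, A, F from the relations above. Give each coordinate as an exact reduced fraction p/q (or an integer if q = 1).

A = (197/65, 166/65)
C = (-10, -18)
F = (1/65, 278/65)

1. A_x = 197/65  [B, D, A are collinear ∩ EA ⟂ BD]
2. A_y = 166/65  [B, D, A are collinear ∩ EA ⟂ BD]
   → A = (197/65, 166/65)
3. F_x = 1/65  [F is the midpoint of AB]
4. F_y = 278/65  [F is the midpoint of AB]
   → F = (1/65, 278/65)
5. C_x = -10  [line 392/65·x + 686/65·y + 16268/65 = 0 ∩ |CD|² = 596]
6. C_y = -18  [line 392/65·x + 686/65·y + 16268/65 = 0 ∩ |CD|² = 596]
   → C = (-10, -18)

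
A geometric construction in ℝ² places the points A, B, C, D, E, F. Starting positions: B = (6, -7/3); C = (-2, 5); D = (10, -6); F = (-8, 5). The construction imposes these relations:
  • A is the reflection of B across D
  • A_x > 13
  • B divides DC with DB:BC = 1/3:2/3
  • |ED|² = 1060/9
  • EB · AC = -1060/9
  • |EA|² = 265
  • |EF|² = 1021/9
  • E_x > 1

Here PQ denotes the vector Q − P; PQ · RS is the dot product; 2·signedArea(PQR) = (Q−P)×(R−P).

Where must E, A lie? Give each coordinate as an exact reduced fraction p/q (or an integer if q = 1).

A = (14, -29/3)
E = (2, 4/3)

1. A_x = 14  [A is the reflection of B across D]
2. A_y = -29/3  [A is the reflection of B across D]
   → A = (14, -29/3)
3. E_x = 2  [line 16·x + -44/3·y + -112/9 = 0 ∩ |EA|² = 265]
4. E_y = 4/3  [line 16·x + -44/3·y + -112/9 = 0 ∩ |EA|² = 265]
   → E = (2, 4/3)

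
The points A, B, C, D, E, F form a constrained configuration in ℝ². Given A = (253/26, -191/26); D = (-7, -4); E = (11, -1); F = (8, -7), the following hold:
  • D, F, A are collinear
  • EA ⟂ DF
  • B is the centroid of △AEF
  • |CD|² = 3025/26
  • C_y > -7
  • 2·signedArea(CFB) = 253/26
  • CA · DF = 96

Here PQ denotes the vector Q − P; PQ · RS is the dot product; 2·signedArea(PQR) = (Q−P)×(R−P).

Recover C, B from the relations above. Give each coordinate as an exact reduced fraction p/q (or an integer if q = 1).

1. C_x = 93/26  [line -15·x + 3·y + 72 = 0 ∩ |CD|² = 3025/26]
2. C_y = -159/26  [line -15·x + 3·y + 72 = 0 ∩ |CD|² = 3025/26]
   → C = (93/26, -159/26)
3. B_x = 249/26  [2·signedArea(CFB) = 253/26 ∩ B is the centroid of △AEF]
4. B_y = -133/26  [2·signedArea(CFB) = 253/26 ∩ B is the centroid of △AEF]
   → B = (249/26, -133/26)

B = (249/26, -133/26)
C = (93/26, -159/26)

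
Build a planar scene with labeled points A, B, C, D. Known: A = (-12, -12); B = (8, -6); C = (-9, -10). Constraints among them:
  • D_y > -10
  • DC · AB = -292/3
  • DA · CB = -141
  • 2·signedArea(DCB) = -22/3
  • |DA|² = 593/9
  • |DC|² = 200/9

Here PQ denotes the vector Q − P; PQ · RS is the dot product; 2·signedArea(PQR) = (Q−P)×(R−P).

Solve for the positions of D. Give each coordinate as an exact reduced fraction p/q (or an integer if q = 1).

D = (-13/3, -28/3)

1. D_x = -13/3  [DA · CB = -141 ∩ 2·signedArea(DCB) = -22/3]
2. D_y = -28/3  [DA · CB = -141 ∩ 2·signedArea(DCB) = -22/3]
   → D = (-13/3, -28/3)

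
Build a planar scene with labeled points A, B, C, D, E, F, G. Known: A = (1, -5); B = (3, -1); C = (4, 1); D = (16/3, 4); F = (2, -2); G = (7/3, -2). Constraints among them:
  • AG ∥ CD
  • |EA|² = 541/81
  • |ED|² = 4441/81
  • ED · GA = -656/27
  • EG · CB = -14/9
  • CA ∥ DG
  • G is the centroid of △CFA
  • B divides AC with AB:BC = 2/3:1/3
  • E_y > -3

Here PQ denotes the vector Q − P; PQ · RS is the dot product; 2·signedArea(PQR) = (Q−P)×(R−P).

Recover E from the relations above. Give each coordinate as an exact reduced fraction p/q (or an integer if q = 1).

E = (19/9, -8/3)

1. E_x = 19/9  [EG · CB = -14/9 ∩ ED · GA = -656/27]
2. E_y = -8/3  [EG · CB = -14/9 ∩ ED · GA = -656/27]
   → E = (19/9, -8/3)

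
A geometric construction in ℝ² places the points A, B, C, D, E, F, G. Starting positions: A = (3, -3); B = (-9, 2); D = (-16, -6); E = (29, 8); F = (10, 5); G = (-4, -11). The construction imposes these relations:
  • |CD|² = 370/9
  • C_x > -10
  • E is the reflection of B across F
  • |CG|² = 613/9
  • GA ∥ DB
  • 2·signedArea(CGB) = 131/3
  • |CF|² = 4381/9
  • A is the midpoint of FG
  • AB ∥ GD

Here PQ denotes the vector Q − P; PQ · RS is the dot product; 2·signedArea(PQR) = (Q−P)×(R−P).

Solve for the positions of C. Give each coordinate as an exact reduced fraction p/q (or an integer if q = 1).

1. C_x = -29/3  [line -13·x + -5·y + -452/3 = 0 ∩ |CD|² = 370/9]
2. C_y = -5  [line -13·x + -5·y + -452/3 = 0 ∩ |CD|² = 370/9]
   → C = (-29/3, -5)

C = (-29/3, -5)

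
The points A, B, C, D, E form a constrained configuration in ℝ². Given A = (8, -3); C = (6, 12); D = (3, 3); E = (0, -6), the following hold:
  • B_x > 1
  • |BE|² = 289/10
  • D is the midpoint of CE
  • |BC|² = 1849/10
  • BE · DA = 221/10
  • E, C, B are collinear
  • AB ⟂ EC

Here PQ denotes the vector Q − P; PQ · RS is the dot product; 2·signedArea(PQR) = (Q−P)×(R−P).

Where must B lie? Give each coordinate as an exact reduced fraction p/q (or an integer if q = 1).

B = (17/10, -9/10)

1. B_x = 17/10  [E, C, B are collinear ∩ AB ⟂ EC]
2. B_y = -9/10  [E, C, B are collinear ∩ AB ⟂ EC]
   → B = (17/10, -9/10)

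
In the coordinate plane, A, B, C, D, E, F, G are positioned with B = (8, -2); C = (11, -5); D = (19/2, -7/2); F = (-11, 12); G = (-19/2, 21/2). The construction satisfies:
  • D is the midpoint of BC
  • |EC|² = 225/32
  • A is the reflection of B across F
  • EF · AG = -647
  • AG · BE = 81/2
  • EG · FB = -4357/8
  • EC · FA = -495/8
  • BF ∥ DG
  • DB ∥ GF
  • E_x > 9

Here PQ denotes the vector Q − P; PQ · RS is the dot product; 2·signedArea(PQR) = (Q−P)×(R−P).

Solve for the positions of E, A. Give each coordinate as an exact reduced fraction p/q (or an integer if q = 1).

1. E_x = 73/8  [line -19·x + 14·y + 1737/8 = 0 ∩ |EC|² = 225/32]
2. E_y = -25/8  [line -19·x + 14·y + 1737/8 = 0 ∩ |EC|² = 225/32]
   → E = (73/8, -25/8)
3. A_x = -30  [EF · AG = -647 ∩ A is the reflection of B across F]
4. A_y = 26  [EF · AG = -647 ∩ A is the reflection of B across F]
   → A = (-30, 26)

A = (-30, 26)
E = (73/8, -25/8)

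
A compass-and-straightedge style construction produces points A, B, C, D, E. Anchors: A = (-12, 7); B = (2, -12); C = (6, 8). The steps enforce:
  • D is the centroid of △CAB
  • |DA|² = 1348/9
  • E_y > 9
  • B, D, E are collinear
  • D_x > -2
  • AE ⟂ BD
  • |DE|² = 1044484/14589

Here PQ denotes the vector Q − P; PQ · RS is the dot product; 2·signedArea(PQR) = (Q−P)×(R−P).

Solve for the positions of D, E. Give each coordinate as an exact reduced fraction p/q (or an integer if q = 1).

D = (-4/3, 1)
E = (-5568/1621, 14907/1621)

1. D_x = -4/3  [D is the centroid of △CAB]
2. D_y = 1  [D is the centroid of △CAB]
   → D = (-4/3, 1)
3. E_x = -5568/1621  [B, D, E are collinear ∩ AE ⟂ BD]
4. E_y = 14907/1621  [B, D, E are collinear ∩ AE ⟂ BD]
   → E = (-5568/1621, 14907/1621)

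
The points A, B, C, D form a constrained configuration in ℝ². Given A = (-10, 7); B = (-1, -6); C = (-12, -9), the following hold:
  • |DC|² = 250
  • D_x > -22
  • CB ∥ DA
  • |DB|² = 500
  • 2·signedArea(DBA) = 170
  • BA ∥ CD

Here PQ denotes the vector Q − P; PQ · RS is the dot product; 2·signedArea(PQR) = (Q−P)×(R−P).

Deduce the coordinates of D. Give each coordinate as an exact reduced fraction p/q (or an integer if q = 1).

D = (-21, 4)

1. D_x = -21  [CB ∥ DA ∩ BA ∥ CD]
2. D_y = 4  [CB ∥ DA ∩ BA ∥ CD]
   → D = (-21, 4)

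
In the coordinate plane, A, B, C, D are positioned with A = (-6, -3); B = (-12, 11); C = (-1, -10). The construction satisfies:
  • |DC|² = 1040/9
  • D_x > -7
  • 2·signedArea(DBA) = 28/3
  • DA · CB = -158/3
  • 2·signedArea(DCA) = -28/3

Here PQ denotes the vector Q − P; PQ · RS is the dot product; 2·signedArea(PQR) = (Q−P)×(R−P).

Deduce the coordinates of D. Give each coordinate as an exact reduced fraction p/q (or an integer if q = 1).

D = (-19/3, -2/3)

1. D_x = -19/3  [2·signedArea(DCA) = -28/3 ∩ DA · CB = -158/3]
2. D_y = -2/3  [2·signedArea(DCA) = -28/3 ∩ DA · CB = -158/3]
   → D = (-19/3, -2/3)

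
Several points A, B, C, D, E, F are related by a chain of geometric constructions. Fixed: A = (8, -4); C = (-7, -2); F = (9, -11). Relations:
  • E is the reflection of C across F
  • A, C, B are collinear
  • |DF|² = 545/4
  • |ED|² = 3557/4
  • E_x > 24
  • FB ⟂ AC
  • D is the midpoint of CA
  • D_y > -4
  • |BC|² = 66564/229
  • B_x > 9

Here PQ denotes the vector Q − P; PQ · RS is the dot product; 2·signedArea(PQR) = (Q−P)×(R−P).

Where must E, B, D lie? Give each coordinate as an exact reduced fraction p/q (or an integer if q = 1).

1. E_x = 25  [E is the reflection of C across F]
2. E_y = -20  [E is the reflection of C across F]
   → E = (25, -20)
3. B_x = 2267/229  [A, C, B are collinear ∩ FB ⟂ AC]
4. B_y = -974/229  [A, C, B are collinear ∩ FB ⟂ AC]
   → B = (2267/229, -974/229)
5. D_x = 1/2  [D is the midpoint of CA]
6. D_y = -3  [D is the midpoint of CA]
   → D = (1/2, -3)

B = (2267/229, -974/229)
D = (1/2, -3)
E = (25, -20)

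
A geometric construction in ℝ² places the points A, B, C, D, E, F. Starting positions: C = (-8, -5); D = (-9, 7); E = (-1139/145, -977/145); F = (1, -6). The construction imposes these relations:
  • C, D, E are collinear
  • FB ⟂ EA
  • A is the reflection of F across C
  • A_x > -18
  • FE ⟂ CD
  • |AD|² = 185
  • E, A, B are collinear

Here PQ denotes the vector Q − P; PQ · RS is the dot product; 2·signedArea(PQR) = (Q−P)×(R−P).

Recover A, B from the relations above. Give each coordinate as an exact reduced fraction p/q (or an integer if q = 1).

A = (-17, -4)
B = (131767/1915885, -17454354/1915885)

1. A_x = -17  [A is the reflection of F across C]
2. A_y = -4  [A is the reflection of F across C]
   → A = (-17, -4)
3. B_x = 131767/1915885  [E, A, B are collinear ∩ FB ⟂ EA]
4. B_y = -17454354/1915885  [E, A, B are collinear ∩ FB ⟂ EA]
   → B = (131767/1915885, -17454354/1915885)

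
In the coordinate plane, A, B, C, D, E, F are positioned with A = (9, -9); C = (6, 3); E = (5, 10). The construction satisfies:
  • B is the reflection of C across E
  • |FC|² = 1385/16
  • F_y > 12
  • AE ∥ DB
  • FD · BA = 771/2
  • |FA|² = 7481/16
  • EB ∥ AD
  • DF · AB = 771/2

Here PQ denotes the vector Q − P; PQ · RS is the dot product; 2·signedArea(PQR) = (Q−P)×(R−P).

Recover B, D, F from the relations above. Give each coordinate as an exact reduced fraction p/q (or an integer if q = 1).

1. B_x = 4  [B is the reflection of C across E]
2. B_y = 17  [B is the reflection of C across E]
   → B = (4, 17)
3. D_x = 8  [AE ∥ DB ∩ EB ∥ AD]
4. D_y = -2  [AE ∥ DB ∩ EB ∥ AD]
   → D = (8, -2)
5. F_x = 5  [line -5·x + 26·y + -587/2 = 0 ∩ |FC|² = 1385/16]
6. F_y = 49/4  [line -5·x + 26·y + -587/2 = 0 ∩ |FC|² = 1385/16]
   → F = (5, 49/4)

B = (4, 17)
D = (8, -2)
F = (5, 49/4)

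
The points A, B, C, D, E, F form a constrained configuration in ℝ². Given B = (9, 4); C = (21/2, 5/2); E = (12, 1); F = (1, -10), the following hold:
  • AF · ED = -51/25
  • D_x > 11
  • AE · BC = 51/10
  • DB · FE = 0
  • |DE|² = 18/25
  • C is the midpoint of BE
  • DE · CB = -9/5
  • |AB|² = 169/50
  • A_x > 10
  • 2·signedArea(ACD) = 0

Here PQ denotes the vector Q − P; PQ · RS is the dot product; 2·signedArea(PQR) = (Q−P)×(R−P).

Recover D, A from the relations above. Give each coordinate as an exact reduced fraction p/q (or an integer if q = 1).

A = (103/10, 27/10)
D = (57/5, 8/5)

1. D_x = 57/5  [DB · FE = 0 ∩ DE · CB = -9/5]
2. D_y = 8/5  [DB · FE = 0 ∩ DE · CB = -9/5]
   → D = (57/5, 8/5)
3. A_x = 103/10  [2·signedArea(ACD) = 0 ∩ AF · ED = -51/25]
4. A_y = 27/10  [2·signedArea(ACD) = 0 ∩ AF · ED = -51/25]
   → A = (103/10, 27/10)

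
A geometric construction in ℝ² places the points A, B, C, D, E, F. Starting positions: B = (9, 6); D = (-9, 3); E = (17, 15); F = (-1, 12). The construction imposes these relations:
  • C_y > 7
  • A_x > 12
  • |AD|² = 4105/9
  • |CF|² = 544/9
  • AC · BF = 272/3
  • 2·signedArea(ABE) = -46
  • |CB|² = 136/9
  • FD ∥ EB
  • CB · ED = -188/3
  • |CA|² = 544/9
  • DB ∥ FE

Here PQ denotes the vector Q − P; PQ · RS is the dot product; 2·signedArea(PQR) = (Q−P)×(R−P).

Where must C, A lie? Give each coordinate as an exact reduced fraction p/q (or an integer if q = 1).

A = (37/3, 4)
C = (17/3, 8)

1. C_x = 17/3  [line 26·x + 12·y + -730/3 = 0 ∩ |CB|² = 136/9]
2. C_y = 8  [line 26·x + 12·y + -730/3 = 0 ∩ |CB|² = 136/9]
   → C = (17/3, 8)
3. A_x = 37/3  [2·signedArea(ABE) = -46 ∩ AC · BF = 272/3]
4. A_y = 4  [2·signedArea(ABE) = -46 ∩ AC · BF = 272/3]
   → A = (37/3, 4)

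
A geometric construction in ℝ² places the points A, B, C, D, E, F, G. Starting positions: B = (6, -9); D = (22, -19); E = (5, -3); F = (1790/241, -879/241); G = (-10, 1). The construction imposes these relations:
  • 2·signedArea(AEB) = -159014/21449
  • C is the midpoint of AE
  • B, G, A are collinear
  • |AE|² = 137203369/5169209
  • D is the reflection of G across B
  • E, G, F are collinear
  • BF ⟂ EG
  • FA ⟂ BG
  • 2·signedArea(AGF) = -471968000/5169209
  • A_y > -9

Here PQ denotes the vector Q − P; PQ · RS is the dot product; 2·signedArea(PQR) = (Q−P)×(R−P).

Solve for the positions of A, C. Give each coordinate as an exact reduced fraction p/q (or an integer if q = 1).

1. A_x = 99110/21449  [B, G, A are collinear ∩ FA ⟂ BG]
2. A_y = -174551/21449  [B, G, A are collinear ∩ FA ⟂ BG]
   → A = (99110/21449, -174551/21449)
3. C_x = 206355/42898  [C is the midpoint of AE]
4. C_y = -119449/21449  [C is the midpoint of AE]
   → C = (206355/42898, -119449/21449)

A = (99110/21449, -174551/21449)
C = (206355/42898, -119449/21449)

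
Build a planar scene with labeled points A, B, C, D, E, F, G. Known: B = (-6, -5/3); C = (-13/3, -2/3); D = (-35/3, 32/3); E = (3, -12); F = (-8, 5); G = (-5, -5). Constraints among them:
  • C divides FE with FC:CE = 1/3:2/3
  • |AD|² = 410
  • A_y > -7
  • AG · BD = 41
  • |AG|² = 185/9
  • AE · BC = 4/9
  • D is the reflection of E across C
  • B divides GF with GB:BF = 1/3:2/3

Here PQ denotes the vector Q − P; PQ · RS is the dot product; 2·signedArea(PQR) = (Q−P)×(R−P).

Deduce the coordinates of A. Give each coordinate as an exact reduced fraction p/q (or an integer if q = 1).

1. A_x = -2/3  [AE · BC = 4/9 ∩ AG · BD = 41]
2. A_y = -19/3  [AE · BC = 4/9 ∩ AG · BD = 41]
   → A = (-2/3, -19/3)

A = (-2/3, -19/3)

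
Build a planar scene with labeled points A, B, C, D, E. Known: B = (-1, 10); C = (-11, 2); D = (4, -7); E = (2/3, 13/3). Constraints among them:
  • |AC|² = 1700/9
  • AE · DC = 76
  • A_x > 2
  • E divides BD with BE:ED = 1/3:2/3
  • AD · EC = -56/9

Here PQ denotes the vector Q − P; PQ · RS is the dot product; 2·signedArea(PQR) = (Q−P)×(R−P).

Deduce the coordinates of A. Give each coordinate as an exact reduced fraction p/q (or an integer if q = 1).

1. A_x = 7/3  [AE · DC = 76 ∩ AD · EC = -56/9]
2. A_y = -4/3  [AE · DC = 76 ∩ AD · EC = -56/9]
   → A = (7/3, -4/3)

A = (7/3, -4/3)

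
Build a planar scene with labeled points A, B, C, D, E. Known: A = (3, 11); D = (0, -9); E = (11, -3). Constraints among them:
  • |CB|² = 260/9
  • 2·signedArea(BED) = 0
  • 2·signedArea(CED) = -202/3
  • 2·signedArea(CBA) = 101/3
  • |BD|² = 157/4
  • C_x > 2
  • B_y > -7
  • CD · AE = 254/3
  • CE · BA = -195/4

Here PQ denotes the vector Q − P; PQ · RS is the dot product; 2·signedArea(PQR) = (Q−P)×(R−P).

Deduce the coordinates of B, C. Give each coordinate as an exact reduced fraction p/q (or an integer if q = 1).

B = (11/2, -6)
C = (17/6, -4/3)

1. B_x = 11/2  [line 6·x + -11·y + -99 = 0 ∩ |BD|² = 157/4]
2. B_y = -6  [line 6·x + -11·y + -99 = 0 ∩ |BD|² = 157/4]
   → B = (11/2, -6)
3. C_x = 17/6  [2·signedArea(CED) = -202/3 ∩ CD · AE = 254/3]
4. C_y = -4/3  [2·signedArea(CED) = -202/3 ∩ CD · AE = 254/3]
   → C = (17/6, -4/3)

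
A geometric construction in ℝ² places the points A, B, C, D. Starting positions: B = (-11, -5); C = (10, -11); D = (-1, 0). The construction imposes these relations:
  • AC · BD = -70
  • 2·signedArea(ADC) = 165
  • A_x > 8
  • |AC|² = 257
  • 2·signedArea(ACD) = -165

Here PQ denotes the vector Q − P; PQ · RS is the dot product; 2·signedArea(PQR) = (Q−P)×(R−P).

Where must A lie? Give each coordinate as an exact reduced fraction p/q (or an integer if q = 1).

A = (9, 5)

1. A_x = 9  [2·signedArea(ACD) = -165 ∩ AC · BD = -70]
2. A_y = 5  [2·signedArea(ACD) = -165 ∩ AC · BD = -70]
   → A = (9, 5)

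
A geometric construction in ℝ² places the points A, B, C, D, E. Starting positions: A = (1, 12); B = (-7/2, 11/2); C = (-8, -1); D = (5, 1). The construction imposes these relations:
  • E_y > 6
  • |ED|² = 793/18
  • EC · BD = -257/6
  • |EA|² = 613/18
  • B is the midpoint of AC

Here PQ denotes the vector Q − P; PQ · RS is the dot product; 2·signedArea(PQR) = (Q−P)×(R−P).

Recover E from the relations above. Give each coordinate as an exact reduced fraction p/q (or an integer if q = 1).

E = (5/6, 37/6)

1. E_x = 5/6  [line -17/2·x + 9/2·y + -62/3 = 0 ∩ |ED|² = 793/18]
2. E_y = 37/6  [line -17/2·x + 9/2·y + -62/3 = 0 ∩ |ED|² = 793/18]
   → E = (5/6, 37/6)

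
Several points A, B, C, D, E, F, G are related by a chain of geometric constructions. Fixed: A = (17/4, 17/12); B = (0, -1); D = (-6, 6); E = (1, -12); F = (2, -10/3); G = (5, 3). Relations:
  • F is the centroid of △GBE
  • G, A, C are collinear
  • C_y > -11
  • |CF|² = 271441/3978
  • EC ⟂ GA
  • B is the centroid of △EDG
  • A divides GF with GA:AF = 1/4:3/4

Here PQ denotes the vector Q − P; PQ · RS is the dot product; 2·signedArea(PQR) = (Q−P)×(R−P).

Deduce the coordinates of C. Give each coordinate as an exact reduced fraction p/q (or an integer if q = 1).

C = (-679/442, -4773/442)

1. C_x = -679/442  [G, A, C are collinear ∩ EC ⟂ GA]
2. C_y = -4773/442  [G, A, C are collinear ∩ EC ⟂ GA]
   → C = (-679/442, -4773/442)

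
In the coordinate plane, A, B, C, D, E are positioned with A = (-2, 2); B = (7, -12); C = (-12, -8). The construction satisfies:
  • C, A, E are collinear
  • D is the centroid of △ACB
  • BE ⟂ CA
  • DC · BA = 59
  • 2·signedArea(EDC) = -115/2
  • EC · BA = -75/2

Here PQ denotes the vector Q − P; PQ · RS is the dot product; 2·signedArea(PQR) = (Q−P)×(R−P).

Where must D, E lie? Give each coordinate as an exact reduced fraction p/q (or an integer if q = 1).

D = (-7/3, -6)
E = (-9/2, -1/2)

1. D_x = -7/3  [D is the centroid of △ACB]
2. D_y = -6  [D is the centroid of △ACB]
   → D = (-7/3, -6)
3. E_x = -9/2  [C, A, E are collinear ∩ BE ⟂ CA]
4. E_y = -1/2  [C, A, E are collinear ∩ BE ⟂ CA]
   → E = (-9/2, -1/2)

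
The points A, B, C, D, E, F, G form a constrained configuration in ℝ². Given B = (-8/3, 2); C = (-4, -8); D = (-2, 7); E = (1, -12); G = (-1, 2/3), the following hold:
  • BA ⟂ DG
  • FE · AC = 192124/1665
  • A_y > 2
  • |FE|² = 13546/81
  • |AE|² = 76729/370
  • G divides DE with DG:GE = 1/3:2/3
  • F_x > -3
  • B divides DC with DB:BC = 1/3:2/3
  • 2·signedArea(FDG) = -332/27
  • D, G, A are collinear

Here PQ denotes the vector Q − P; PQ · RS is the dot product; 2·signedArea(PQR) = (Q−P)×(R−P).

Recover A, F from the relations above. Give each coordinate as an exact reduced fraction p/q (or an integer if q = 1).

1. A_x = -461/370  [D, G, A are collinear ∩ BA ⟂ DG]
2. A_y = 823/370  [D, G, A are collinear ∩ BA ⟂ DG]
   → A = (-461/370, 823/370)
3. F_x = -26/9  [FE · AC = 192124/1665 ∩ 2·signedArea(FDG) = -332/27]
4. F_y = 1/3  [FE · AC = 192124/1665 ∩ 2·signedArea(FDG) = -332/27]
   → F = (-26/9, 1/3)

A = (-461/370, 823/370)
F = (-26/9, 1/3)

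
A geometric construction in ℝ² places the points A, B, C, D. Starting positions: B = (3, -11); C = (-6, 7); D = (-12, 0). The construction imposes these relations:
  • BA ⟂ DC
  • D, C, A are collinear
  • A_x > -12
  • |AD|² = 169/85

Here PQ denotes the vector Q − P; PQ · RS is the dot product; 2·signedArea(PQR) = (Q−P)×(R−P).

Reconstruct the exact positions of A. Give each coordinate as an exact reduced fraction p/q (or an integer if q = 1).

A = (-942/85, 91/85)

1. A_x = -942/85  [D, C, A are collinear ∩ BA ⟂ DC]
2. A_y = 91/85  [D, C, A are collinear ∩ BA ⟂ DC]
   → A = (-942/85, 91/85)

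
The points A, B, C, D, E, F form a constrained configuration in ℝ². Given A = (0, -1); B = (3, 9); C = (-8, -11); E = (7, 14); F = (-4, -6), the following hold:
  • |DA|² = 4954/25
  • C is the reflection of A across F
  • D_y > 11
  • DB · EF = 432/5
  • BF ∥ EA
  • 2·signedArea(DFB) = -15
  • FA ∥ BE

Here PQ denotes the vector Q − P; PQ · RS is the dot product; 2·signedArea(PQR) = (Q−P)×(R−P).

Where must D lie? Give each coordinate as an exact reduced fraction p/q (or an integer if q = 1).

1. D_x = 27/5  [2·signedArea(DFB) = -15 ∩ DB · EF = 432/5]
2. D_y = 12  [2·signedArea(DFB) = -15 ∩ DB · EF = 432/5]
   → D = (27/5, 12)

D = (27/5, 12)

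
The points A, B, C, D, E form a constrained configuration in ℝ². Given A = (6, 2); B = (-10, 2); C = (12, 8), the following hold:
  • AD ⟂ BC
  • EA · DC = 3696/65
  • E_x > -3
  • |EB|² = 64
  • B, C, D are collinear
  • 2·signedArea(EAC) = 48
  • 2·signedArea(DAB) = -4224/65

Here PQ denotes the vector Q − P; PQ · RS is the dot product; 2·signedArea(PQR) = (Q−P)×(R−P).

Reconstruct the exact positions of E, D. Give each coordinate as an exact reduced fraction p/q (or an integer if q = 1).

1. E_x = -2  [line -6·x + 6·y + -24 = 0 ∩ |EB|² = 64]
2. E_y = 2  [line -6·x + 6·y + -24 = 0 ∩ |EB|² = 64]
   → E = (-2, 2)
3. D_x = 318/65  [B, C, D are collinear ∩ AD ⟂ BC]
4. D_y = 394/65  [B, C, D are collinear ∩ AD ⟂ BC]
   → D = (318/65, 394/65)

D = (318/65, 394/65)
E = (-2, 2)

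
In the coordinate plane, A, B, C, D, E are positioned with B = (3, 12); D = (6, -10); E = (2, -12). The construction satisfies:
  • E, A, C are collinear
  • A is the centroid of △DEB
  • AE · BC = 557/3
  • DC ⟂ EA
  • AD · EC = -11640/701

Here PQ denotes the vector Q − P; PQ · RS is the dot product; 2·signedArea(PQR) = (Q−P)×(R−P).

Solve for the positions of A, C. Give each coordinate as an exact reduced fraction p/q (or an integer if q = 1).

A = (11/3, -10/3)
C = (1762/701, -6540/701)

1. A_x = 11/3  [A is the centroid of △DEB]
2. A_y = -10/3  [A is the centroid of △DEB]
   → A = (11/3, -10/3)
3. C_x = 1762/701  [E, A, C are collinear ∩ DC ⟂ EA]
4. C_y = -6540/701  [E, A, C are collinear ∩ DC ⟂ EA]
   → C = (1762/701, -6540/701)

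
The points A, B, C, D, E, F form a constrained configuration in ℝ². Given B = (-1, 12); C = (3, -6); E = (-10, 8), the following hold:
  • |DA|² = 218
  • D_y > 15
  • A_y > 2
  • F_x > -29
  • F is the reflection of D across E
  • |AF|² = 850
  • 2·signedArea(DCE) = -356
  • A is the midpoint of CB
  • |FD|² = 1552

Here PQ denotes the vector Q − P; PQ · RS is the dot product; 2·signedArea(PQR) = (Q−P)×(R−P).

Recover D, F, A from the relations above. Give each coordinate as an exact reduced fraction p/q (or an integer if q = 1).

1. A_x = 1  [A is the midpoint of CB]
2. A_y = 3  [A is the midpoint of CB]
   → A = (1, 3)
3. D_x = 8  [line -14·x + -13·y + 320 = 0 ∩ |DA|² = 218]
4. D_y = 16  [line -14·x + -13·y + 320 = 0 ∩ |DA|² = 218]
   → D = (8, 16)
5. F_x = -28  [F is the reflection of D across E]
6. F_y = 0  [F is the reflection of D across E]
   → F = (-28, 0)

A = (1, 3)
D = (8, 16)
F = (-28, 0)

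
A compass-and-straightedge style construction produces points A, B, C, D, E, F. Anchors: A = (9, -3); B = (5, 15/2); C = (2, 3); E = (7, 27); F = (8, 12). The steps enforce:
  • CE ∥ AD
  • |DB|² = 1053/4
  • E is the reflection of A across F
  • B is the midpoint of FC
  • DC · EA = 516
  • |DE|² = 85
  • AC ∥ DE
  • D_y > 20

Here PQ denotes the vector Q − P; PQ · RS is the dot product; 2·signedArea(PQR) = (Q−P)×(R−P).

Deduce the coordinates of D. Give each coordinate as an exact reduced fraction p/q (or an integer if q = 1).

1. D_x = 14  [AC ∥ DE ∩ CE ∥ AD]
2. D_y = 21  [AC ∥ DE ∩ CE ∥ AD]
   → D = (14, 21)

D = (14, 21)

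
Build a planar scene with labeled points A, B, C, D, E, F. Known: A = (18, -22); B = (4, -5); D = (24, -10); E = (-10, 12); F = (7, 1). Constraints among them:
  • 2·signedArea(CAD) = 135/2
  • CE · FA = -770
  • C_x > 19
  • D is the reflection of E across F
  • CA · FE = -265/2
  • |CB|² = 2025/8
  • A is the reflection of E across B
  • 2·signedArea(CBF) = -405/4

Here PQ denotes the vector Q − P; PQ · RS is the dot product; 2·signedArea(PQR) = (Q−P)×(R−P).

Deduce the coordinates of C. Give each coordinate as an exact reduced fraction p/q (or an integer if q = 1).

C = (79/4, -29/4)

1. C_x = 79/4  [CE · FA = -770 ∩ 2·signedArea(CBF) = -405/4]
2. C_y = -29/4  [CE · FA = -770 ∩ 2·signedArea(CBF) = -405/4]
   → C = (79/4, -29/4)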